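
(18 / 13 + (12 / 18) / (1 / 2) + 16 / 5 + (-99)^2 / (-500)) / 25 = -266839 / 487500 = -0.55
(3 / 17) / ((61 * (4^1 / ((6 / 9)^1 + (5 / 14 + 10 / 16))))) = 277 / 232288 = 0.00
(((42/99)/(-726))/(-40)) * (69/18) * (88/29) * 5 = 161/189486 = 0.00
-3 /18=-0.17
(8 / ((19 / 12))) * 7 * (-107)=-71904 / 19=-3784.42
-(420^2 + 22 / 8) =-705611 / 4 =-176402.75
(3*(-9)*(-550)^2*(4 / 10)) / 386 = -1633500 / 193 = -8463.73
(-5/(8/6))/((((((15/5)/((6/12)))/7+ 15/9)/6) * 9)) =-0.99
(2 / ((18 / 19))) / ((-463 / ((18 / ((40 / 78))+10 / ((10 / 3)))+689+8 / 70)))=-193439 / 58338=-3.32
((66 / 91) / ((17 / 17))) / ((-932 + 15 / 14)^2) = 1848 / 2208168157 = 0.00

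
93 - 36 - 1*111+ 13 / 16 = -851 / 16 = -53.19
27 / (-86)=-27 / 86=-0.31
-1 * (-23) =23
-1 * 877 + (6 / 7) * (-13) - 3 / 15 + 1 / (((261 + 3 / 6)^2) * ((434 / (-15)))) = -37663067694 / 42396995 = -888.34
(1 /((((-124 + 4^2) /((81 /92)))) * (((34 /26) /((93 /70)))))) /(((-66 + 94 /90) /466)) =7605819 /128004016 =0.06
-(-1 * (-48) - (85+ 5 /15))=37.33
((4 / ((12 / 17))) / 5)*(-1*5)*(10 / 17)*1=-10 / 3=-3.33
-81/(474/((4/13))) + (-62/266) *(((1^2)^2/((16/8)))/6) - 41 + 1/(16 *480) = -41.07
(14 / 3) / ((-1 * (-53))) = 14 / 159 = 0.09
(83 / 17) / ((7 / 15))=1245 / 119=10.46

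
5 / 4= 1.25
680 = 680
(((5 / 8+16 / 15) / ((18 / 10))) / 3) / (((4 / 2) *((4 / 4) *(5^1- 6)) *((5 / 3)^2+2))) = -203 / 6192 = -0.03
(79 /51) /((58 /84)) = 1106 /493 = 2.24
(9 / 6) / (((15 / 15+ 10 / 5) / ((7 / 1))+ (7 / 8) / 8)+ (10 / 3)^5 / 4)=163296 / 11258563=0.01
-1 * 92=-92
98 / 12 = 49 / 6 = 8.17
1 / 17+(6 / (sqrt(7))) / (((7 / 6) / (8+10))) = 35.05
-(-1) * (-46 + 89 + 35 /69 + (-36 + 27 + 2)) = 2519 /69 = 36.51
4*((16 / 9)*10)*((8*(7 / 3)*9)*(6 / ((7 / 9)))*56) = 5160960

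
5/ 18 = 0.28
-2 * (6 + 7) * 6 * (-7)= 1092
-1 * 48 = -48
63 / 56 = 9 / 8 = 1.12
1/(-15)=-1/15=-0.07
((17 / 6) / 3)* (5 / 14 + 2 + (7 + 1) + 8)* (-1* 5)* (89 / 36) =-214.31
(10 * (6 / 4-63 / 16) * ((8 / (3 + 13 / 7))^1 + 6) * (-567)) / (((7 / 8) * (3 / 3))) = 2053350 / 17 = 120785.29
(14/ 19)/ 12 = 7/ 114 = 0.06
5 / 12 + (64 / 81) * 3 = 2.79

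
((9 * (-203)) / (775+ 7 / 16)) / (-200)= 3654 / 310175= 0.01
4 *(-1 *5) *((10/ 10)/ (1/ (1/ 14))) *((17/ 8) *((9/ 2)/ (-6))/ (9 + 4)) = 255/ 1456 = 0.18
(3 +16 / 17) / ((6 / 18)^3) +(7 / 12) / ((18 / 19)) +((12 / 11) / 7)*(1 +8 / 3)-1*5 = 102.60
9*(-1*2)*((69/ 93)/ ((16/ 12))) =-621/ 62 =-10.02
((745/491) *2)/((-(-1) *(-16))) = -745/3928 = -0.19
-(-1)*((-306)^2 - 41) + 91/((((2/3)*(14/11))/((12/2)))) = 188477/2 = 94238.50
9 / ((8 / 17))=153 / 8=19.12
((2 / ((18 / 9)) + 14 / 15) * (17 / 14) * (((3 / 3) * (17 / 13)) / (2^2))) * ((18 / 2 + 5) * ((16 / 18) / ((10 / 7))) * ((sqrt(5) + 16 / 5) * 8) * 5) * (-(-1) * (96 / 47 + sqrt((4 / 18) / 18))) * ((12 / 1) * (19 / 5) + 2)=101760492848 * sqrt(5) / 3711825 + 1628167885568 / 18559125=149030.99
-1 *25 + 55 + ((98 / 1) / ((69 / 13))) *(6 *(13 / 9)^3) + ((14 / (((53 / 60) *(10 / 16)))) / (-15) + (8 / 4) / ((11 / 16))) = 365.09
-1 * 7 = -7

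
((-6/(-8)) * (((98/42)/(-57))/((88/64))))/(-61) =14/38247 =0.00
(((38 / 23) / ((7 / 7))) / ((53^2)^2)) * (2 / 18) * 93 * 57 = 0.00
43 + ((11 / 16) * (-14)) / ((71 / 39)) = 21421 / 568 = 37.71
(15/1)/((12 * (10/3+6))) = 15/112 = 0.13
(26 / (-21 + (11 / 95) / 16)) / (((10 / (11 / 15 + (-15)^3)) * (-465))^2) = -5062071344096 / 7761963965625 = -0.65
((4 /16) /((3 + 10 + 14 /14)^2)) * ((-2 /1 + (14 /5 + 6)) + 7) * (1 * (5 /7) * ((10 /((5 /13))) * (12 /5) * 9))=24219 /3430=7.06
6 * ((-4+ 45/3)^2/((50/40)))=2904/5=580.80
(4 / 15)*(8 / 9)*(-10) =-64 / 27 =-2.37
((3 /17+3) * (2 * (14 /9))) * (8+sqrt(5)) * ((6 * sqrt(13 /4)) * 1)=504 * sqrt(13) * (sqrt(5)+8) /17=1094.17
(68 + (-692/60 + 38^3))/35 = 1569.38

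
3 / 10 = 0.30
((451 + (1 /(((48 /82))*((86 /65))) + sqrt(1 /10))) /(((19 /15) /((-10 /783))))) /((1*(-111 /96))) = 160*sqrt(10) /183483 + 93352900 /23669307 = 3.95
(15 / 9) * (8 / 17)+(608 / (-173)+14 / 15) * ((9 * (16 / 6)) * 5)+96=-1878856 / 8823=-212.95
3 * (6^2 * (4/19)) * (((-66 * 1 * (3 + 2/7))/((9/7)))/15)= -24288/95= -255.66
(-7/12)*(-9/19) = 21/76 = 0.28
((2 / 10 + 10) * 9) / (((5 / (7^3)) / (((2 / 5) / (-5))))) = -314874 / 625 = -503.80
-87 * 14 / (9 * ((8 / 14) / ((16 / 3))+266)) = -11368 / 22353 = -0.51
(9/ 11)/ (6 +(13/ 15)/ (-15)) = 2025/ 14707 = 0.14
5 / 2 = 2.50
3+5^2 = 28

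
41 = 41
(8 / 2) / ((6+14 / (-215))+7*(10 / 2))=860 / 8801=0.10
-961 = -961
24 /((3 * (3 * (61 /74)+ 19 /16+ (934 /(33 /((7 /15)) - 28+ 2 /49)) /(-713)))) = 7074328960 /3209830273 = 2.20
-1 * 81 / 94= -81 / 94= -0.86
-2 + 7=5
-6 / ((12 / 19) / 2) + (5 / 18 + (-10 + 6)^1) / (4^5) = -19.00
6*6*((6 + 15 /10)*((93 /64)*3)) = 37665 /32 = 1177.03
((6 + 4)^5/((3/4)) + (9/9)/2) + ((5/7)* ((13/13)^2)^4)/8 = 22400099/168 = 133333.92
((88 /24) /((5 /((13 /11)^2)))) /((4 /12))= 169 /55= 3.07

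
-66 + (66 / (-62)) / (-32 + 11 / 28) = -603262 / 9145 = -65.97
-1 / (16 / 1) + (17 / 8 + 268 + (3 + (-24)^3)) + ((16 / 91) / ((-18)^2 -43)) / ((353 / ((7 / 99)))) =-27678904489409 / 2042582256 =-13550.94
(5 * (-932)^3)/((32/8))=-1011946960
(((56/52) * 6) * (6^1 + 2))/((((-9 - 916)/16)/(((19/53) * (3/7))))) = -87552/637325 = -0.14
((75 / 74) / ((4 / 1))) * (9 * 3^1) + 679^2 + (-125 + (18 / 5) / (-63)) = 4775160043 / 10360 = 460922.78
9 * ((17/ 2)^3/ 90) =4913/ 80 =61.41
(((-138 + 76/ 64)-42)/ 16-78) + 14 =-19245/ 256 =-75.18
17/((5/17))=289/5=57.80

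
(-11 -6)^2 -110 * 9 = -701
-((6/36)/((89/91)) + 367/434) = -58868/57939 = -1.02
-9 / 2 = -4.50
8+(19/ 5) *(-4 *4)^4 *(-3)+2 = -3735502/ 5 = -747100.40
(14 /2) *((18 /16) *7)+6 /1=489 /8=61.12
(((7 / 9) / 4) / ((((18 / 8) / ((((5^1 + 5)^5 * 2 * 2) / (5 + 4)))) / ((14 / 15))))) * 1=7840000 / 2187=3584.82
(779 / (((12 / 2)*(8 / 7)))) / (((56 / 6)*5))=2.43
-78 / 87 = -26 / 29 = -0.90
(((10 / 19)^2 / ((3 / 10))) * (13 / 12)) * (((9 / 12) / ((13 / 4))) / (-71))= -250 / 76893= -0.00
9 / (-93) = -3 / 31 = -0.10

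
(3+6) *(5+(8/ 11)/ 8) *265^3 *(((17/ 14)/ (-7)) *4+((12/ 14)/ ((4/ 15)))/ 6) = -10384170750/ 77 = -134859360.39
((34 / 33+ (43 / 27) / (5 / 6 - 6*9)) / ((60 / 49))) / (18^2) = 17591 / 6976530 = 0.00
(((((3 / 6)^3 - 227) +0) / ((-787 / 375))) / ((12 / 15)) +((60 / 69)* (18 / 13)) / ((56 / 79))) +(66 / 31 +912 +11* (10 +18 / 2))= 2058788331599 / 1634013472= 1259.96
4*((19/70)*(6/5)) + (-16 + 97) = 14403/175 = 82.30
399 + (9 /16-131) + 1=4313 /16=269.56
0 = 0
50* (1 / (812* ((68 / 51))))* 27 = 2025 / 1624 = 1.25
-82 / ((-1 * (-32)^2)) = 41 / 512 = 0.08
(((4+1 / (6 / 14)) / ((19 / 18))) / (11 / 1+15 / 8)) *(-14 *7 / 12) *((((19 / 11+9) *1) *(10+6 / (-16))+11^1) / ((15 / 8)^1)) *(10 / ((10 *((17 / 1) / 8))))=-2866304 / 26265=-109.13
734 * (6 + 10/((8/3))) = 14313/2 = 7156.50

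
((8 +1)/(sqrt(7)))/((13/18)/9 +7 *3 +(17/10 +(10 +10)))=3645 *sqrt(7)/121282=0.08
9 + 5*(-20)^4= 800009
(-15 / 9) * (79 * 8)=-3160 / 3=-1053.33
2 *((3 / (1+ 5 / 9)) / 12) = 9 / 28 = 0.32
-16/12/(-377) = 4/1131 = 0.00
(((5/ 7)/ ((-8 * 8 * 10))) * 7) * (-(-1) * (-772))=193/ 32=6.03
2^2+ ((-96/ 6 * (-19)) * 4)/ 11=1260/ 11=114.55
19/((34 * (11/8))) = 76/187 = 0.41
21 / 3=7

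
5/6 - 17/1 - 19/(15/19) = -1207/30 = -40.23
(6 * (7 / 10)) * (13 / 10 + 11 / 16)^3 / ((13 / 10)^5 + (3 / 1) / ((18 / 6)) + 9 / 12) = 422066295 / 69925504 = 6.04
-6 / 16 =-3 / 8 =-0.38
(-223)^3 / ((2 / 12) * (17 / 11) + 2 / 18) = -2195734266 / 73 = -30078551.59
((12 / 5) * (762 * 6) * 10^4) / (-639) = -12192000 / 71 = -171718.31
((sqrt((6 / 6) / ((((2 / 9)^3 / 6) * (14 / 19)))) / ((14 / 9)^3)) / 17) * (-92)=-452709 * sqrt(798) / 326536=-39.16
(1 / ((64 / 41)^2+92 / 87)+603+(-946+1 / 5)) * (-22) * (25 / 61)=3088.24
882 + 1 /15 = 13231 /15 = 882.07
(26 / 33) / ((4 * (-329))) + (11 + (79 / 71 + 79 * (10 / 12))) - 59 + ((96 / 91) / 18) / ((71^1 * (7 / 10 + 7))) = 442990901 / 23382359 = 18.95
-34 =-34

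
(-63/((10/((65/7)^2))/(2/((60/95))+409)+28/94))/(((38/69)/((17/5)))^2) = -243246843074079/30203555960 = -8053.58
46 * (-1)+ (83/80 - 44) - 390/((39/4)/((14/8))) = -12717/80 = -158.96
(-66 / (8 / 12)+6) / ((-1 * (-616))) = -93 / 616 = -0.15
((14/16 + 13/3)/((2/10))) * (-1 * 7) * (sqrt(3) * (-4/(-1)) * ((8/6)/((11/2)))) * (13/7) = -32500 * sqrt(3)/99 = -568.60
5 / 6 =0.83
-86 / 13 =-6.62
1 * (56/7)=8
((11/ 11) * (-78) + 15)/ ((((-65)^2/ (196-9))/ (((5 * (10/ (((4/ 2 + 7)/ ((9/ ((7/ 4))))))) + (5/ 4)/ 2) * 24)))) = -1651023/ 845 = -1953.87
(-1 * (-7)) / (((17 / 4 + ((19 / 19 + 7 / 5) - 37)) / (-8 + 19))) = -1540 / 607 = -2.54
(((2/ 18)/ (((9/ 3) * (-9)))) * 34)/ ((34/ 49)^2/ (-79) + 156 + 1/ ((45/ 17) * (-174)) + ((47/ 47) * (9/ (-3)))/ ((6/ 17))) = -0.00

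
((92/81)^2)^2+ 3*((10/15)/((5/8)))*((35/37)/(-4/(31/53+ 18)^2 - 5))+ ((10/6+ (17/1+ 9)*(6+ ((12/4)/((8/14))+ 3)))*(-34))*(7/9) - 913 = -10753.68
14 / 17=0.82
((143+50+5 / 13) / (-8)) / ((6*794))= -419 / 82576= -0.01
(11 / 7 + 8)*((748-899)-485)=-42612 / 7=-6087.43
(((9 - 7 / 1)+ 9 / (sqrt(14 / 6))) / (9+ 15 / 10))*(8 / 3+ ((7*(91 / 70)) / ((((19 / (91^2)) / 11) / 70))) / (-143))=-2434310*sqrt(21) / 931 - 4868620 / 1197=-16049.53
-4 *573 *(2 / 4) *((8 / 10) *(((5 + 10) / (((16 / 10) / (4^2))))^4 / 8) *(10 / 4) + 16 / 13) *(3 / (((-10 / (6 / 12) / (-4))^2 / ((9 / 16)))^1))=-6363657483759 / 650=-9790242282.71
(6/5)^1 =6/5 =1.20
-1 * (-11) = 11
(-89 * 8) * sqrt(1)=-712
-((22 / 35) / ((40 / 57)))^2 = -393129 / 490000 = -0.80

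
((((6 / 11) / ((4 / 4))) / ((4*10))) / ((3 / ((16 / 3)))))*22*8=64 / 15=4.27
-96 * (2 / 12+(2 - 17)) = 1424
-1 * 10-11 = -21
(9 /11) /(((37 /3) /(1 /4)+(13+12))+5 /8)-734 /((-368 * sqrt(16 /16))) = 7302307 /3641176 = 2.01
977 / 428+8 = 4401 / 428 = 10.28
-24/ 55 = -0.44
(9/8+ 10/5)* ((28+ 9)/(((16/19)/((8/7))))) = 17575/112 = 156.92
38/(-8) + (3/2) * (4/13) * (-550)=-13447/52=-258.60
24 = 24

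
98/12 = 49/6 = 8.17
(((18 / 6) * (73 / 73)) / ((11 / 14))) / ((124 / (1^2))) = 21 / 682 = 0.03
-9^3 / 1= -729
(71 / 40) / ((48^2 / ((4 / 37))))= 71 / 852480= 0.00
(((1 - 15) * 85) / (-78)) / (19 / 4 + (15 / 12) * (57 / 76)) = 1360 / 507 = 2.68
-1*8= -8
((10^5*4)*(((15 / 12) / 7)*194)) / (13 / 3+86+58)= 58200000 / 623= 93418.94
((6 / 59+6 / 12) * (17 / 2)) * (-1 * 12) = -61.37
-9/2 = -4.50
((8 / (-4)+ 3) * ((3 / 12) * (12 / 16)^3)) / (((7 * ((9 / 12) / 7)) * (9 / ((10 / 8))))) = 5 / 256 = 0.02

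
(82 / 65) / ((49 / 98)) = 164 / 65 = 2.52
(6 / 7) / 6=1 / 7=0.14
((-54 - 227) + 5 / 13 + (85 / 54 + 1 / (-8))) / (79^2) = -0.04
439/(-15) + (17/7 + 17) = -1033/105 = -9.84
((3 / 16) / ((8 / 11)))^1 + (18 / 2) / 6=1.76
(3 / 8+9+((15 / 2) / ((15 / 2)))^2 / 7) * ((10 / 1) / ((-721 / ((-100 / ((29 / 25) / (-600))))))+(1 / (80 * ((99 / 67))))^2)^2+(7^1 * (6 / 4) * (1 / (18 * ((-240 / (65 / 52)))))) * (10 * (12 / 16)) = 471856959404318947631640854943533 / 96328606681902994882560000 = 4898409.47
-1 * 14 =-14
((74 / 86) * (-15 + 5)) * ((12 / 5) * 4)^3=-8183808 / 1075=-7612.84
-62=-62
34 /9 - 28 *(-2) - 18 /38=10141 /171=59.30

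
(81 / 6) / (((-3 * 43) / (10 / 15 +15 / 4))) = -159 / 344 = -0.46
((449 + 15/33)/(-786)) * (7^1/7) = -824/1441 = -0.57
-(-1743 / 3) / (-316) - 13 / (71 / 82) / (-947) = -38727841 / 21246892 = -1.82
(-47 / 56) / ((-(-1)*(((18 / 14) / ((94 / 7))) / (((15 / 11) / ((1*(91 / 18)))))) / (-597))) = 19781595 / 14014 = 1411.56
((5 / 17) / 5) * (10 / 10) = 1 / 17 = 0.06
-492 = -492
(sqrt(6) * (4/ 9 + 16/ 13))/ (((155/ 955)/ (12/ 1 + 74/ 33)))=17594920 * sqrt(6)/ 119691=360.08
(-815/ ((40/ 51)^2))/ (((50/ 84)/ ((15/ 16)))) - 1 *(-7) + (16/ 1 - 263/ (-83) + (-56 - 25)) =-2275155327/ 1062400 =-2141.52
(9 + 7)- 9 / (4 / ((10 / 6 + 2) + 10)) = -59 / 4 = -14.75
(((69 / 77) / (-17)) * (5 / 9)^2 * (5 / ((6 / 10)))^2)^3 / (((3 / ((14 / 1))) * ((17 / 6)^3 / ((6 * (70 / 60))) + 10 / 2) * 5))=-0.16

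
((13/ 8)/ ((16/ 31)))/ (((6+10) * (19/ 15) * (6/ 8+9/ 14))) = 1085/ 9728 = 0.11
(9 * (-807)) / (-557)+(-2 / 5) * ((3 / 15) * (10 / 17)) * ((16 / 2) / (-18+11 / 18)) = 193552947 / 14818985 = 13.06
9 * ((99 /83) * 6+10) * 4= 51264 /83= 617.64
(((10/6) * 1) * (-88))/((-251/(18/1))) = 2640/251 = 10.52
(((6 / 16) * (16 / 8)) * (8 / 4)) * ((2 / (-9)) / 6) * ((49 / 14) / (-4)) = 0.05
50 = 50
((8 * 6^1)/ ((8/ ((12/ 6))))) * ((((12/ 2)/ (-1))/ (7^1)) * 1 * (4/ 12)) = -24/ 7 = -3.43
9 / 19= 0.47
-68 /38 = -34 /19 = -1.79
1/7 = 0.14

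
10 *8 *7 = 560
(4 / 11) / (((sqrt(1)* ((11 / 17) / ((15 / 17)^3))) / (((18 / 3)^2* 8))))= 3888000 / 34969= 111.18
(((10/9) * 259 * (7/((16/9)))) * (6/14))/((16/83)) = 322455/128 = 2519.18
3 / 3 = 1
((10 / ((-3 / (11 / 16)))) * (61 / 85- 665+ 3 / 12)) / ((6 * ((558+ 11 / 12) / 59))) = 48841793 / 1824304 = 26.77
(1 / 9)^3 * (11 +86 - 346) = -83 / 243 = -0.34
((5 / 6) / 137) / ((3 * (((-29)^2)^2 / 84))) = 70 / 290692491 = 0.00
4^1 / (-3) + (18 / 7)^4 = 305324 / 7203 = 42.39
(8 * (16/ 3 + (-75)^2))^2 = 18259576384/ 9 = 2028841820.44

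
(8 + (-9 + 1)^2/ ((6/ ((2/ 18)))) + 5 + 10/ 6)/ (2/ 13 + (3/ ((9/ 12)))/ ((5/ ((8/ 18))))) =13910/ 447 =31.12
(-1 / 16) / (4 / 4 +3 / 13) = -13 / 256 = -0.05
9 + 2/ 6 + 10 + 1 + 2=67/ 3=22.33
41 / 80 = 0.51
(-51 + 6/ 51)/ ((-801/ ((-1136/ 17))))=-982640/ 231489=-4.24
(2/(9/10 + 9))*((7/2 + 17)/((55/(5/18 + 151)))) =111643/9801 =11.39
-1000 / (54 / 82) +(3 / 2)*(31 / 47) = -3851489 / 2538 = -1517.53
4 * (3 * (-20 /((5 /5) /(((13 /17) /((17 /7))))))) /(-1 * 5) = 15.11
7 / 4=1.75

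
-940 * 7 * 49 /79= -4081.27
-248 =-248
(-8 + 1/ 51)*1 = -407/ 51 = -7.98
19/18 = 1.06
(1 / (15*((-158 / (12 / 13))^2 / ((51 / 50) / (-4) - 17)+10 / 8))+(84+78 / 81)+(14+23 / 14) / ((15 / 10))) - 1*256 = -31992736723243 / 199197027225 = -160.61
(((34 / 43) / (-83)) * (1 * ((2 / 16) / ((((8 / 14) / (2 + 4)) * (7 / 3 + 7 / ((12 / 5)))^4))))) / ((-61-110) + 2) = 544 / 5585874021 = 0.00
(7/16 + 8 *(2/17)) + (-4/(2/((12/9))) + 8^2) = 51173/816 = 62.71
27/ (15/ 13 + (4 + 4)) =351/ 119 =2.95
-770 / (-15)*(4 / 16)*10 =385 / 3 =128.33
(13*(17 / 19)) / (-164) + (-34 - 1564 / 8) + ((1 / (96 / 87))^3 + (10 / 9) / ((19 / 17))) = -52341424465 / 229736448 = -227.83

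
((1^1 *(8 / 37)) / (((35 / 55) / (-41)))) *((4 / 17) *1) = -14432 / 4403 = -3.28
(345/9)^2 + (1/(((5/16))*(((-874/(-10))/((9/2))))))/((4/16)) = 5781917/3933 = 1470.10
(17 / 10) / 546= 17 / 5460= 0.00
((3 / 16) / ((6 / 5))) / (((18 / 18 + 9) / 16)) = 1 / 4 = 0.25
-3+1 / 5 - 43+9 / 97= -22168 / 485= -45.71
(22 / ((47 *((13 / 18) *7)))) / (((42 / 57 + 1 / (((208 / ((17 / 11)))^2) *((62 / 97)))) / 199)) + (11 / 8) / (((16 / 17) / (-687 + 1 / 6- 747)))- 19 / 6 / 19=-2376786701611634131 / 1148258812608768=-2069.91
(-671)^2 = 450241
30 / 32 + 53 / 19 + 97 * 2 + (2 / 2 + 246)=135197 / 304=444.73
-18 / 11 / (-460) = 0.00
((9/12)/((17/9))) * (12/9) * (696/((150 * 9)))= 116/425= 0.27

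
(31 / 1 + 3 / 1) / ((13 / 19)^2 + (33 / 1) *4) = 722 / 2813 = 0.26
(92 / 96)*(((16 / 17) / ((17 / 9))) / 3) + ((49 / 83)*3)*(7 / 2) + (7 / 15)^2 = 70979551 / 10794150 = 6.58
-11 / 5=-2.20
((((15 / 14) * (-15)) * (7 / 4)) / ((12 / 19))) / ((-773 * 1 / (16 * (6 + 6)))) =8550 / 773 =11.06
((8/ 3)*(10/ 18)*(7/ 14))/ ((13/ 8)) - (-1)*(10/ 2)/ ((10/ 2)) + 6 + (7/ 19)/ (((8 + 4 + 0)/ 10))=103541/ 13338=7.76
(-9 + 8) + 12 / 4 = 2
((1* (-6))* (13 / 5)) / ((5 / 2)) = -156 / 25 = -6.24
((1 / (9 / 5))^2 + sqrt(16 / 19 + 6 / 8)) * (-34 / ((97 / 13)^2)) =-31603 * sqrt(19) / 178771-143650 / 762129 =-0.96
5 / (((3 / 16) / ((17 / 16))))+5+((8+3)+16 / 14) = 955 / 21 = 45.48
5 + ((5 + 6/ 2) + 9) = 22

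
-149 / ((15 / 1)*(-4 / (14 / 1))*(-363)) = -1043 / 10890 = -0.10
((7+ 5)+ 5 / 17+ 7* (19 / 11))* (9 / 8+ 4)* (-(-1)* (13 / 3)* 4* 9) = 3645720 / 187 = 19495.83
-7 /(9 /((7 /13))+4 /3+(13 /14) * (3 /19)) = -5586 /14519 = -0.38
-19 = -19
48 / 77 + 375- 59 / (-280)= 165367 / 440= 375.83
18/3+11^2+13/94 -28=9319/94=99.14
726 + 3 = 729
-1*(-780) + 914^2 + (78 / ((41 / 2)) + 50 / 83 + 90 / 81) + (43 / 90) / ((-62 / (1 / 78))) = 1238486608616711 / 1481121720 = 836181.52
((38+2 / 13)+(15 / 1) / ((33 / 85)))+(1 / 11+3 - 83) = -446 / 143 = -3.12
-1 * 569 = -569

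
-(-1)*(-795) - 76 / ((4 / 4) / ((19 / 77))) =-62659 / 77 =-813.75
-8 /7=-1.14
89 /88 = 1.01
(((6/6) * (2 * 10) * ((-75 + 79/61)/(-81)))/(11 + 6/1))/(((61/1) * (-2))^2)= 22480/312552837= 0.00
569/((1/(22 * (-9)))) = -112662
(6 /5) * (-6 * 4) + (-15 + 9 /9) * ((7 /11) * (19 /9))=-23566 /495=-47.61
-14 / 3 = -4.67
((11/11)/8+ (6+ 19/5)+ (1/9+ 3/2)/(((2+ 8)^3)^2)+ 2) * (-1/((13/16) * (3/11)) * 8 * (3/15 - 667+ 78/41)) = 321834233080976/1124296875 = 286253.78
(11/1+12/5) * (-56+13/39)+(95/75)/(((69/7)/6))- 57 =-276746/345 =-802.16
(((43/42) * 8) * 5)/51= 860/1071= 0.80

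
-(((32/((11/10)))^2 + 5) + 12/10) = -515751/605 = -852.48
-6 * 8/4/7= -12/7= -1.71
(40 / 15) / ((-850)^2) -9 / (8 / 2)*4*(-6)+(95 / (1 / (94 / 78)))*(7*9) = 7266.69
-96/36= -8/3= -2.67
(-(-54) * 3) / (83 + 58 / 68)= 5508 / 2851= 1.93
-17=-17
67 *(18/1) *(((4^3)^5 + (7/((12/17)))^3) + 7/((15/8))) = 621568233766537/480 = 1294933820346.95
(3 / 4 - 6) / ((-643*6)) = 7 / 5144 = 0.00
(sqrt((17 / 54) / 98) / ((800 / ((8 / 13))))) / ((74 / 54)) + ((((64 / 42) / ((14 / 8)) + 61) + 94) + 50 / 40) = 3 * sqrt(51) / 673400 + 92387 / 588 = 157.12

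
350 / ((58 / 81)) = 14175 / 29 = 488.79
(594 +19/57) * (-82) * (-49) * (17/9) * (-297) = -1339685578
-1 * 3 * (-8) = 24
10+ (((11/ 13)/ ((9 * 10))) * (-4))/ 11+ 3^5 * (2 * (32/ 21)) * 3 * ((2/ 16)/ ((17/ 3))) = 4107632/ 69615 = 59.00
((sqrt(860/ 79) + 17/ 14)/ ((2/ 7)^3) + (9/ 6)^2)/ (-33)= -343 * sqrt(16985)/ 10428 - 79/ 48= -5.93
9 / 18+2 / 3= 7 / 6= 1.17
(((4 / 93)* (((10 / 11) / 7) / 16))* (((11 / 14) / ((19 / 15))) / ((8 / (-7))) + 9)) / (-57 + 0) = -4285 / 82723872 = -0.00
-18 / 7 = -2.57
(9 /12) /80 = 3 /320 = 0.01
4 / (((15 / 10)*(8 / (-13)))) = -13 / 3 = -4.33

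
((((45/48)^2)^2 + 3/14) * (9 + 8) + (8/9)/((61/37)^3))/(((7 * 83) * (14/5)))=79532878657975/7622793468444672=0.01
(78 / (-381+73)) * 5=-195 / 154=-1.27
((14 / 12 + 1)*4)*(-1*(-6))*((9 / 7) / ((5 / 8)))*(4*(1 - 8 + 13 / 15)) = -2624.37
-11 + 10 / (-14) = -82 / 7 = -11.71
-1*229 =-229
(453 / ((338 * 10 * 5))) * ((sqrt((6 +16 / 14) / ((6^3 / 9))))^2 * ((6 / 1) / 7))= 453 / 66248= 0.01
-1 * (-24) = 24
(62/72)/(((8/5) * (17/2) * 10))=31/4896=0.01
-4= -4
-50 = -50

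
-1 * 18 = -18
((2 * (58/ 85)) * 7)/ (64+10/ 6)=2436/ 16745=0.15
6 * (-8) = -48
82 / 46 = 41 / 23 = 1.78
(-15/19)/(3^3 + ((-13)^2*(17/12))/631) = -113580/3939023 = -0.03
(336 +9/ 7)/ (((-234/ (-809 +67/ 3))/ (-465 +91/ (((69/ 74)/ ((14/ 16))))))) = -430432.29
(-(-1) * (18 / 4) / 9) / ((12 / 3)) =1 / 8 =0.12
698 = 698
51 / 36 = 17 / 12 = 1.42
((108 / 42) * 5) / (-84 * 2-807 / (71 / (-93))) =2130 / 147287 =0.01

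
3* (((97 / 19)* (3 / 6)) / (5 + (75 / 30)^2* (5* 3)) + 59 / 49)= 3.69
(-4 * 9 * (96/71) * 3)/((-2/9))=657.13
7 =7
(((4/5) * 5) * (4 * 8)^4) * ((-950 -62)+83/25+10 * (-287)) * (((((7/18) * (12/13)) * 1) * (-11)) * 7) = 33725567991808/75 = 449674239890.77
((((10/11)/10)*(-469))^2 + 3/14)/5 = 3079817/8470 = 363.61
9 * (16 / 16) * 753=6777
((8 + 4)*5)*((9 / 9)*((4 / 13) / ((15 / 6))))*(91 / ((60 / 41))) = 2296 / 5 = 459.20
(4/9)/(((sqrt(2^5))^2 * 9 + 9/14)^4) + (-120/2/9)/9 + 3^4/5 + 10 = 305501733710025839/11999631670279245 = 25.46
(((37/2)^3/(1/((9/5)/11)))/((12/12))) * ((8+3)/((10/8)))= 455877/50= 9117.54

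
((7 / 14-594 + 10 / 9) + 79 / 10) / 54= -13151 / 1215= -10.82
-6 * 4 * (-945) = 22680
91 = 91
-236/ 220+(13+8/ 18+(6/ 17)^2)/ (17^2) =-42408536/ 41342895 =-1.03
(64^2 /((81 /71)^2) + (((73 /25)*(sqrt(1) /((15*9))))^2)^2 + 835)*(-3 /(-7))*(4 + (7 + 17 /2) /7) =7491558286422516682 /706396728515625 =10605.31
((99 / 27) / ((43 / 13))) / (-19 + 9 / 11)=-0.06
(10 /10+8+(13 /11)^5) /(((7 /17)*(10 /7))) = 19.22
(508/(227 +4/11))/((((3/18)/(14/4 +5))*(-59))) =-284988/147559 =-1.93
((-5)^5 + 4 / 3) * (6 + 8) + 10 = -43721.33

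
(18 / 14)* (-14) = -18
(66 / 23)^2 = 4356 / 529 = 8.23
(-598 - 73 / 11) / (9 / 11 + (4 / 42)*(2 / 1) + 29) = -139671 / 6932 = -20.15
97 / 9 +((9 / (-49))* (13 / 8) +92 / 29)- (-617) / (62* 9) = 46805813 / 3171672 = 14.76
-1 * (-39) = 39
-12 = -12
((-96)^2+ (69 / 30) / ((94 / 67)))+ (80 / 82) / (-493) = 175137138153 / 19000220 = 9217.64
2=2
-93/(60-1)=-93/59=-1.58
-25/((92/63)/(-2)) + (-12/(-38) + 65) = 87011/874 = 99.55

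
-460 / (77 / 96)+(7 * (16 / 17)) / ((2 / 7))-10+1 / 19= -560.40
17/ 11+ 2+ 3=72/ 11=6.55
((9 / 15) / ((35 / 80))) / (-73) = -48 / 2555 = -0.02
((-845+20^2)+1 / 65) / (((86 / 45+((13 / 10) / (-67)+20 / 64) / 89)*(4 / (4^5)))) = -6358074605568 / 106849951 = -59504.70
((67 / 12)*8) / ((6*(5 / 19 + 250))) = 1273 / 42795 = 0.03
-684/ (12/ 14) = -798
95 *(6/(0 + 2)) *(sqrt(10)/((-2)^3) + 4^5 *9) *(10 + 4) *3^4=2978519040 - 161595 *sqrt(10)/4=2978391287.94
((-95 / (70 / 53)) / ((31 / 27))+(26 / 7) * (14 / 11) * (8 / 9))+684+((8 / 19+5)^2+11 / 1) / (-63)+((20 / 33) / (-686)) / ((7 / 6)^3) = 162907782178399 / 260688771882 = 624.91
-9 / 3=-3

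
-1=-1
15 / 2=7.50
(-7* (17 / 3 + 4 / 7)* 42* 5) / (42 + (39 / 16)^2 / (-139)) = -2490880 / 11397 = -218.56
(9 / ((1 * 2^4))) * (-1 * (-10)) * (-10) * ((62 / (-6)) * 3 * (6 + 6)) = 20925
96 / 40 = 12 / 5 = 2.40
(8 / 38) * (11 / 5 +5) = 144 / 95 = 1.52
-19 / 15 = -1.27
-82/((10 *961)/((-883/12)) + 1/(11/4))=398233/632494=0.63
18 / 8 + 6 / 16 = 2.62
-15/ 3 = -5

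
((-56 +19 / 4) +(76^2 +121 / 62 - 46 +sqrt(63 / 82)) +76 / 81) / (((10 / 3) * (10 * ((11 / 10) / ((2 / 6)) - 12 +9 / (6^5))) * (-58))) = 0.34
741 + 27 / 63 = 5190 / 7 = 741.43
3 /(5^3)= 3 /125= 0.02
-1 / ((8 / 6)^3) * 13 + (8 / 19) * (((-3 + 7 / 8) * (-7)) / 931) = -885889 / 161728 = -5.48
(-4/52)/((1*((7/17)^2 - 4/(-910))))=-10115/22873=-0.44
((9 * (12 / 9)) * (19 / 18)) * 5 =190 / 3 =63.33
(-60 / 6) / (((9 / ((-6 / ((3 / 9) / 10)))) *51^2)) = 200 / 2601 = 0.08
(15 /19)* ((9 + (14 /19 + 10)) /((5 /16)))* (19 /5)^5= 987696 /25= 39507.84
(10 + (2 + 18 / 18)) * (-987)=-12831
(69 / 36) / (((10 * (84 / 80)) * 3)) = 23 / 378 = 0.06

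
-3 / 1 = -3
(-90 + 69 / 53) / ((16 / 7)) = -32907 / 848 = -38.81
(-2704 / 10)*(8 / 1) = -10816 / 5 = -2163.20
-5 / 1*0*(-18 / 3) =0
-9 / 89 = -0.10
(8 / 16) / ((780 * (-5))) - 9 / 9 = -7801 / 7800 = -1.00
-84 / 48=-7 / 4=-1.75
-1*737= -737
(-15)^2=225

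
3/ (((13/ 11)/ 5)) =165/ 13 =12.69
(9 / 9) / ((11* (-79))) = -1 / 869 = -0.00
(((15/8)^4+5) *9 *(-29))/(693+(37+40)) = -5.88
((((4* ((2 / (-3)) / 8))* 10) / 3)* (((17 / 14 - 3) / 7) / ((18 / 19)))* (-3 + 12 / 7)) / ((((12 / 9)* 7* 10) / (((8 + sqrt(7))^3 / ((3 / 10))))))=-16.58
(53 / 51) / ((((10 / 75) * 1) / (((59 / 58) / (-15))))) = -3127 / 5916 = -0.53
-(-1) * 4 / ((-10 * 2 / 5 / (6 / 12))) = -1 / 2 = -0.50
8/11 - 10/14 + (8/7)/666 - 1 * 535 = -13717558/25641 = -534.99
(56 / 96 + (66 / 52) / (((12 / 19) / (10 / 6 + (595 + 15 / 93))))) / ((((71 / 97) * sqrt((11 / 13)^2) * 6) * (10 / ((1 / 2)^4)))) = 375266713 / 185940480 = 2.02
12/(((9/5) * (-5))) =-4/3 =-1.33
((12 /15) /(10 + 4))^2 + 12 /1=14704 /1225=12.00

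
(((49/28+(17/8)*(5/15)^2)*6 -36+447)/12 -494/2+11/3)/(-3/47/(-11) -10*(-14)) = -15491905/10423152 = -1.49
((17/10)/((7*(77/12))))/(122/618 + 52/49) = 1854/61655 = 0.03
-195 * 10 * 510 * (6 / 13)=-459000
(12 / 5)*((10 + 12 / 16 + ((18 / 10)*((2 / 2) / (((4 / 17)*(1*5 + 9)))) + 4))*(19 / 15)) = 81377 / 1750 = 46.50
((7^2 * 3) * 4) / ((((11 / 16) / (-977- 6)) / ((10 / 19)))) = -92480640 / 209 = -442491.10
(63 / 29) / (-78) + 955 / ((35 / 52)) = 7488581 / 5278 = 1418.83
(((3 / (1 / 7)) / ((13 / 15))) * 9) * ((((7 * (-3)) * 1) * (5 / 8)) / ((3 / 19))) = -1885275 / 104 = -18127.64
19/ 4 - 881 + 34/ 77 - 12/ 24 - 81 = -294851/ 308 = -957.31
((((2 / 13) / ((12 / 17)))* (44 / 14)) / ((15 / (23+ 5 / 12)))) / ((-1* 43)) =-52547 / 2113020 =-0.02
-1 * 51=-51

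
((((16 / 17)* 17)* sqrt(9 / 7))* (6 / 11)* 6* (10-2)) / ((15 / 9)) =285.00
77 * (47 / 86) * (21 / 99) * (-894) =-7980.16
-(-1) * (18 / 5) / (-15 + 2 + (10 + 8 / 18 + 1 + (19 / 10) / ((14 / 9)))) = -4536 / 421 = -10.77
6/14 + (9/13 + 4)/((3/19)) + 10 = 40.15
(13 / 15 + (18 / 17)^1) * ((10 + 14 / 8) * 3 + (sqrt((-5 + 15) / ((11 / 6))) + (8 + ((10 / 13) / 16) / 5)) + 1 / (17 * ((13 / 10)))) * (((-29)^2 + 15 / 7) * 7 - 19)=1925702 * sqrt(165) / 935 + 73718761113 / 150280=516998.44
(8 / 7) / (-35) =-8 / 245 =-0.03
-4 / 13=-0.31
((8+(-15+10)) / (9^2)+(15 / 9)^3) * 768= 3584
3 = 3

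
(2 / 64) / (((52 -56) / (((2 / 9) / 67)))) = -1 / 38592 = -0.00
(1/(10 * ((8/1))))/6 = 1/480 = 0.00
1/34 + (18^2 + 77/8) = 45377/136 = 333.65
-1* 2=-2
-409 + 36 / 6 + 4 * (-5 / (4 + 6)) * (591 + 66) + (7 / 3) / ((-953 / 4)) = -4908931 / 2859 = -1717.01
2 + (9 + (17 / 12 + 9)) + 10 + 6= 449 / 12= 37.42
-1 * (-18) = 18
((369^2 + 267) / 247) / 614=0.90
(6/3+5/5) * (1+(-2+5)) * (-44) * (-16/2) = 4224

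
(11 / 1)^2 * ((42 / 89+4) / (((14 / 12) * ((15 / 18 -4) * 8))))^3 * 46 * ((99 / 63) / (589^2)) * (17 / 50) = -2989796095678491 / 100691678643969702275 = -0.00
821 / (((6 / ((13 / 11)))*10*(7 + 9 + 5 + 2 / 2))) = 10673 / 14520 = 0.74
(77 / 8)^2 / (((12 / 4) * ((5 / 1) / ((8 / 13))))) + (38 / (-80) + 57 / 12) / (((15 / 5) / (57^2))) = 903557 / 195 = 4633.63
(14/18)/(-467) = -7/4203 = -0.00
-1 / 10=-0.10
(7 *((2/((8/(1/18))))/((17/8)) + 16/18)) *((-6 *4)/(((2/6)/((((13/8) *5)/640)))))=-12467/2176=-5.73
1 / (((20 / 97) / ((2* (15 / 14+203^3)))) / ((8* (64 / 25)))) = 1454112169088 / 875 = 1661842478.96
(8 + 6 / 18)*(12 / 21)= 4.76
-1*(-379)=379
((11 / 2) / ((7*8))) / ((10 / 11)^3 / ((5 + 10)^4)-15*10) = -5929605 / 9056123104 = -0.00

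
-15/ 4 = -3.75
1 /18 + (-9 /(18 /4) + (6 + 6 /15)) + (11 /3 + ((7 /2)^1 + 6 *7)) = 2413 /45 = 53.62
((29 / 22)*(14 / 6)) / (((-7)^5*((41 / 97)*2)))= -2813 / 12994212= -0.00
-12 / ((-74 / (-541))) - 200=-10646 / 37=-287.73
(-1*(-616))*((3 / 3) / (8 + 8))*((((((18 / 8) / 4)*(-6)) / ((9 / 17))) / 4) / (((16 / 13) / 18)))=-459459 / 512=-897.38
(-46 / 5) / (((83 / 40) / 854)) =-314272 / 83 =-3786.41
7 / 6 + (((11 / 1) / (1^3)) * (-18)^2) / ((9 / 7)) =16639 / 6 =2773.17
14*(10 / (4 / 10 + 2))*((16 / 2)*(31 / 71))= 43400 / 213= 203.76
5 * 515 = 2575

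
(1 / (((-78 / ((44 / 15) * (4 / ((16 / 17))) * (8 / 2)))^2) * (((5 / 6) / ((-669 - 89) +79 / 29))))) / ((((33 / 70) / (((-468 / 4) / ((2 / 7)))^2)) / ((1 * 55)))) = -1050850481604 / 145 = -7247244700.72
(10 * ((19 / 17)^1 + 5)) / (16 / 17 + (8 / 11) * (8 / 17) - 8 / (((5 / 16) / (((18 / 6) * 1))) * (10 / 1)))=-17875 / 1869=-9.56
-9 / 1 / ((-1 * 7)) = 9 / 7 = 1.29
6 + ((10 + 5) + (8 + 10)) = 39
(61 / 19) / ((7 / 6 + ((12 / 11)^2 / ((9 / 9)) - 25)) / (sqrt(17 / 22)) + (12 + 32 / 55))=-48664275 * sqrt(374) / 5749357307 - 459688680 / 5749357307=-0.24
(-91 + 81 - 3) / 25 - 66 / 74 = -1306 / 925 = -1.41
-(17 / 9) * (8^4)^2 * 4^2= -4563402752 / 9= -507044750.22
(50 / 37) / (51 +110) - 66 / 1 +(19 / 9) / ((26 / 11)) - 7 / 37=-91006913 / 1393938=-65.29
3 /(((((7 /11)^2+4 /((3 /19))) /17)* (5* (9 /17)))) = 34969 /46715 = 0.75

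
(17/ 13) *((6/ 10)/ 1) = 0.78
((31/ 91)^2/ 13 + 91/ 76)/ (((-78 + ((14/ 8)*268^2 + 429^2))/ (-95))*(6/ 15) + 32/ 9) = -444125655/ 478719111416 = -0.00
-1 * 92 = -92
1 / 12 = 0.08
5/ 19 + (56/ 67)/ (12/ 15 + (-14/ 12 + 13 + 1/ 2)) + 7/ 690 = 0.34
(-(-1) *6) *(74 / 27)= 148 / 9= 16.44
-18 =-18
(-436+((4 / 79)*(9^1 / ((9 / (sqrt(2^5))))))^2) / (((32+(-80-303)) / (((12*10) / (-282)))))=-54411280 / 102957777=-0.53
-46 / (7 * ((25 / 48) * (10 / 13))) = -14352 / 875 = -16.40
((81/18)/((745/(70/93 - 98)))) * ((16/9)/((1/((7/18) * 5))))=-253232/124713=-2.03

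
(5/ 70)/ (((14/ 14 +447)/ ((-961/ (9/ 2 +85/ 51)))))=-2883/ 116032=-0.02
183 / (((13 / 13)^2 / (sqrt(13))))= 183 * sqrt(13)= 659.82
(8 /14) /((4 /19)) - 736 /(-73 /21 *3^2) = 40225 /1533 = 26.24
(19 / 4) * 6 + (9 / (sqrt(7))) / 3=3 * sqrt(7) / 7 + 57 / 2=29.63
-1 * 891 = -891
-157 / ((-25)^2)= -157 / 625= -0.25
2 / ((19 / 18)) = 36 / 19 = 1.89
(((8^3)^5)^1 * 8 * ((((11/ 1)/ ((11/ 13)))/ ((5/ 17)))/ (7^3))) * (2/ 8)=15551492463263744/ 1715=9067925634556.12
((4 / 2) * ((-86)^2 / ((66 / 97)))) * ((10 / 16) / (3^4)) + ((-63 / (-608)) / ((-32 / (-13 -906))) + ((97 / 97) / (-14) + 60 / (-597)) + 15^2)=395.55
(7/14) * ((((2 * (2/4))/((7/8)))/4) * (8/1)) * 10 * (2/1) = 160/7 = 22.86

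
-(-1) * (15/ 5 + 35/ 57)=206/ 57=3.61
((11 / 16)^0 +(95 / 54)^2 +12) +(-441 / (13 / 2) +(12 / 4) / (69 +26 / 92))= -6246971117 / 120812796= -51.71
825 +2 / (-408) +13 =170951 / 204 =838.00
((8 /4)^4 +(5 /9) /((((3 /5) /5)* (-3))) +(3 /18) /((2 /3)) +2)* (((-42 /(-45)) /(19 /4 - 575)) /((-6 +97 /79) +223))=-2993389 /23889597300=-0.00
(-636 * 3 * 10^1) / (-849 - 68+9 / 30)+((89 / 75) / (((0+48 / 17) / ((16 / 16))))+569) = 19478432471 / 33001200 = 590.23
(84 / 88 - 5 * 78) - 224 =-13487 / 22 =-613.05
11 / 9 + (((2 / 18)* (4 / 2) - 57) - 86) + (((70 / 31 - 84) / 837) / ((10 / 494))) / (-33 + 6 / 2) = -275157701 / 1946025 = -141.39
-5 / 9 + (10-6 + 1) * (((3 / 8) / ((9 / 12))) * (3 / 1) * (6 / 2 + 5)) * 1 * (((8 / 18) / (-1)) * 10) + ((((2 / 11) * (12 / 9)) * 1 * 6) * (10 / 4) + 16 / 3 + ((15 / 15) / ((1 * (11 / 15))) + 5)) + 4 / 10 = -11317 / 45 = -251.49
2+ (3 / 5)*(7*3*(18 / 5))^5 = 23151559706354 / 15625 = 1481699821.21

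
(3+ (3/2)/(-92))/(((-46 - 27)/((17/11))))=-9333/147752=-0.06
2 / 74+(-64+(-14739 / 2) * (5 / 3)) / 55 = -913531 / 4070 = -224.45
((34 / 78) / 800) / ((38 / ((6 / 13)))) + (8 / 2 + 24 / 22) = 143852987 / 28256800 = 5.09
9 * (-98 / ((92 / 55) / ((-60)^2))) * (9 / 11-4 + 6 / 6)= 95256000 / 23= 4141565.22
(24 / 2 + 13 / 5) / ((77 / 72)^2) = 378432 / 29645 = 12.77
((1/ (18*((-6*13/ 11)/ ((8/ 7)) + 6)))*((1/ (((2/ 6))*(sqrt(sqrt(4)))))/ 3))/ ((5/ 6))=-22*sqrt(2)/ 135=-0.23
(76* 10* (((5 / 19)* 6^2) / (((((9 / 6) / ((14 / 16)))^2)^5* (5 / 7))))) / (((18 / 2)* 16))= 9886633715 / 30958682112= 0.32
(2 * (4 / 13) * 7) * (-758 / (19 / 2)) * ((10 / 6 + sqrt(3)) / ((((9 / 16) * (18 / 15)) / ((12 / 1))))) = -13583360 * sqrt(3) / 2223 - 67916800 / 6669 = -20767.43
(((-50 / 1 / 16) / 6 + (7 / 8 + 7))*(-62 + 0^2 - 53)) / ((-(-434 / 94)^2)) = 89674355 / 2260272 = 39.67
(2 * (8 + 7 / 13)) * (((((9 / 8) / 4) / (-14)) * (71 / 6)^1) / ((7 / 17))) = -401931 / 40768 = -9.86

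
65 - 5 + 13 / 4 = 253 / 4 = 63.25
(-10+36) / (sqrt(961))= 26 / 31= 0.84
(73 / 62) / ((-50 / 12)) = -0.28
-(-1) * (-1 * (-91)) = 91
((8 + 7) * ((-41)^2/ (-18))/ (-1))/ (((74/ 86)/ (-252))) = -15179430/ 37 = -410254.86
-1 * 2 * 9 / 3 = -6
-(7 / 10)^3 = -343 / 1000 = -0.34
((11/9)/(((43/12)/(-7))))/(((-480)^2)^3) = -77/394436542464000000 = -0.00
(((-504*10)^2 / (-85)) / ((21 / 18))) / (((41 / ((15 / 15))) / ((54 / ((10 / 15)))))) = -506053.60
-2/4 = -1/2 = -0.50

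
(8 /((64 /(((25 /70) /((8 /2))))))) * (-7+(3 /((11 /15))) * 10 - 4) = 235 /704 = 0.33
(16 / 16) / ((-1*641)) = -1 / 641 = -0.00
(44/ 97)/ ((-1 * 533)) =-44/ 51701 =-0.00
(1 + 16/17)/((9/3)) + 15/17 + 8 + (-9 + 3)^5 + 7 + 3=-131860/17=-7756.47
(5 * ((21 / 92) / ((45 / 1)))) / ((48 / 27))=21 / 1472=0.01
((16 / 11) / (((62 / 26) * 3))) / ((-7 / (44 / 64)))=-13 / 651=-0.02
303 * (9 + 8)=5151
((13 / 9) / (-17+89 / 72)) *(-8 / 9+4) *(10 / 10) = -2912 / 10215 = -0.29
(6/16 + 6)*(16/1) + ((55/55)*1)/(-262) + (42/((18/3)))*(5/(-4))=48861/524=93.25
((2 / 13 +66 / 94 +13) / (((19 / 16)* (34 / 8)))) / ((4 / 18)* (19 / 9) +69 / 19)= 2581632 / 3856021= 0.67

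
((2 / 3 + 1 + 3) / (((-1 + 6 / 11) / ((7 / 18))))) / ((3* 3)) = -539 / 1215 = -0.44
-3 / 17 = -0.18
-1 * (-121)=121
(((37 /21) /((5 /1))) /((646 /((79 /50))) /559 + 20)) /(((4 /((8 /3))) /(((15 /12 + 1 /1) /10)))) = 1633957 /640864000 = 0.00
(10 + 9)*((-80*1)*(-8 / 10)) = 1216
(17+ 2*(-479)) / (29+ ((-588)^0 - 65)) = 941 / 35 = 26.89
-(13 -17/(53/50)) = 161/53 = 3.04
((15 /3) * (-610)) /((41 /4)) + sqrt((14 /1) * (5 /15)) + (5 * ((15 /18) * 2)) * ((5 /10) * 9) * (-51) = -181225 /82 + sqrt(42) /3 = -2207.90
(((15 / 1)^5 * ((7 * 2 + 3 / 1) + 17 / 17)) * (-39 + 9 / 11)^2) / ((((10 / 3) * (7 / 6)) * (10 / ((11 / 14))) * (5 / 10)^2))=17714700000 / 11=1610427272.73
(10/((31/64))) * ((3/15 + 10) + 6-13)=2048/31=66.06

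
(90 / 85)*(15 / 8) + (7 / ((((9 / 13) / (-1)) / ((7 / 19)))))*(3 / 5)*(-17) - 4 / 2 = 736087 / 19380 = 37.98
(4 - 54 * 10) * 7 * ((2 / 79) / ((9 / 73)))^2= -158.21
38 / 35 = 1.09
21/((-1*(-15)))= 7/5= 1.40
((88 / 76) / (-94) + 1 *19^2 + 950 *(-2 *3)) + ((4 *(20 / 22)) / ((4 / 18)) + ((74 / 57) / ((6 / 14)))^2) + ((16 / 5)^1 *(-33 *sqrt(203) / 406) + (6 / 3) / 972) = -481961418767 / 90705582 -264 *sqrt(203) / 1015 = -5317.18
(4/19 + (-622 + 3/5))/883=-0.70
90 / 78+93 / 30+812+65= 114563 / 130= 881.25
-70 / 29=-2.41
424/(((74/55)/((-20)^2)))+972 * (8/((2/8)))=5814848/37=157158.05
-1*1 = -1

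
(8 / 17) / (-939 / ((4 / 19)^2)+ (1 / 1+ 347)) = -128 / 5667987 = -0.00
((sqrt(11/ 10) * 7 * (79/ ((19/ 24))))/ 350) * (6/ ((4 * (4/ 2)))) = 711 * sqrt(110)/ 4750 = 1.57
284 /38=142 /19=7.47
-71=-71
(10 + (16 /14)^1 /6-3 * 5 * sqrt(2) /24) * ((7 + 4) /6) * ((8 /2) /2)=2354 /63-55 * sqrt(2) /24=34.12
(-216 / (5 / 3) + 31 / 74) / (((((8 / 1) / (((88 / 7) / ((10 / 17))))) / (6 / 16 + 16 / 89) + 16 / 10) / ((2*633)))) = -148988172091 / 2072296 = -71895.22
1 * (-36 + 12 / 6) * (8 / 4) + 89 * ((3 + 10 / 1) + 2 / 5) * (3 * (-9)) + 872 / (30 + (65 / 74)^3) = -400783771401 / 12431345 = -32239.78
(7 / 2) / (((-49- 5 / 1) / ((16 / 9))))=-28 / 243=-0.12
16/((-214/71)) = -568/107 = -5.31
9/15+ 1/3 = 14/15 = 0.93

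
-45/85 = -9/17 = -0.53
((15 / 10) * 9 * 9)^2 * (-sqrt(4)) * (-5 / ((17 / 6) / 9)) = 7971615 / 17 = 468918.53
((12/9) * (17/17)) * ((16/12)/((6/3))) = 8/9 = 0.89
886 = 886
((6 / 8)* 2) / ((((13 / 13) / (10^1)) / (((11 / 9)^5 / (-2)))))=-805255 / 39366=-20.46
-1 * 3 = -3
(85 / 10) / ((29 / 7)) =119 / 58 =2.05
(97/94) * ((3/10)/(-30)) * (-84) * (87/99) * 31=610421/25850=23.61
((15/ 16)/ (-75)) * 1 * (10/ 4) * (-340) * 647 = 54995/ 8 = 6874.38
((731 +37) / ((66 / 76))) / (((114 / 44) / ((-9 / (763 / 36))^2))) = 35831808 / 582169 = 61.55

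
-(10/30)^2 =-1/9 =-0.11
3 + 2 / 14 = 22 / 7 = 3.14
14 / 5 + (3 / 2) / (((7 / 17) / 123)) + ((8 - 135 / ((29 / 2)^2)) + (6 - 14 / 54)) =737475797 / 1589490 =463.97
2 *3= 6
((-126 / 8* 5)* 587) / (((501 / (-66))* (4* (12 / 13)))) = 8813805 / 5344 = 1649.29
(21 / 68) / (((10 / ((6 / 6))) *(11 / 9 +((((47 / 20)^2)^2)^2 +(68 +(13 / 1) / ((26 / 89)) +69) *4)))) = 120960000000 / 6491510859249433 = 0.00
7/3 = 2.33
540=540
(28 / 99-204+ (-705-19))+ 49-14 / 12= -174217 / 198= -879.88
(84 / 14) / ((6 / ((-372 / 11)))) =-372 / 11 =-33.82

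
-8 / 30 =-4 / 15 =-0.27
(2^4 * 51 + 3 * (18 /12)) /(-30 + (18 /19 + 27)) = -10393 /26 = -399.73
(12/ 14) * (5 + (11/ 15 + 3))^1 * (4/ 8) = 131/ 35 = 3.74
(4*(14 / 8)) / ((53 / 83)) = 581 / 53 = 10.96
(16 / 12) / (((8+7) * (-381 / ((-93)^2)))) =-3844 / 1905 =-2.02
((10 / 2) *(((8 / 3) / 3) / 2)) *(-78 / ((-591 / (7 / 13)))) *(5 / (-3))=-1400 / 5319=-0.26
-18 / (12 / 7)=-21 / 2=-10.50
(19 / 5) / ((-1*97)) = -19 / 485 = -0.04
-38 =-38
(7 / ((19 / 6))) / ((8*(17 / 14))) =147 / 646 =0.23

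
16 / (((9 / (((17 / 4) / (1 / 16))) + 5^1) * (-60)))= -272 / 5235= -0.05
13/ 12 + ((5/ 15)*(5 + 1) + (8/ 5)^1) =281/ 60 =4.68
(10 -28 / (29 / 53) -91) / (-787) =3833 / 22823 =0.17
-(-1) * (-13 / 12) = -13 / 12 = -1.08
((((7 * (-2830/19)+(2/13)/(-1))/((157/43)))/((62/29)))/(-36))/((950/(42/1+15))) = 6691402/30053725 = 0.22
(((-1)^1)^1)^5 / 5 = -1 / 5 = -0.20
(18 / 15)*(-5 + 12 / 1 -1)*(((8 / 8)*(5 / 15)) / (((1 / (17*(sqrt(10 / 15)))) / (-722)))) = -49096*sqrt(6) / 5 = -24052.03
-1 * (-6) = 6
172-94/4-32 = 233/2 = 116.50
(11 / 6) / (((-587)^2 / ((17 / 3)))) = 187 / 6202242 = 0.00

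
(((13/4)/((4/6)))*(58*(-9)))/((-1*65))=783/20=39.15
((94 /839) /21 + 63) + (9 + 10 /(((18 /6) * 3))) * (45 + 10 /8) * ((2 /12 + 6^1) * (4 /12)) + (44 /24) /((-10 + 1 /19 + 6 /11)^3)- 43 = 1049405597673513077 /1069446113883000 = 981.26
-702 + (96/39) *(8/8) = -9094/13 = -699.54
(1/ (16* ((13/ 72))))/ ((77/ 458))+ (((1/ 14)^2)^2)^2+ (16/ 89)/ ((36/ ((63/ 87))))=3370354551275057/ 1634065956466944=2.06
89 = 89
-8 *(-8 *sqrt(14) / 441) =64 *sqrt(14) / 441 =0.54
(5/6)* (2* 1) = 5/3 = 1.67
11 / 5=2.20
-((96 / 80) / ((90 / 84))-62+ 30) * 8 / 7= 6176 / 175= 35.29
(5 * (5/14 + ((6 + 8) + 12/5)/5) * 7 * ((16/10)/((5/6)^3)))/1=351.96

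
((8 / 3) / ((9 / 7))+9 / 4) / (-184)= -467 / 19872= -0.02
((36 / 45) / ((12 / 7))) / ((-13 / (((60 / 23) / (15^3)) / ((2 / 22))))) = -308 / 1009125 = -0.00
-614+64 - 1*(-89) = -461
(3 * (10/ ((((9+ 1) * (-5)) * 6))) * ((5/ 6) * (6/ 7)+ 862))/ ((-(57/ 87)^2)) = 5078799/ 25270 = 200.98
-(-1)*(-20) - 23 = -43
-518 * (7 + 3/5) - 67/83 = -1634107/415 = -3937.61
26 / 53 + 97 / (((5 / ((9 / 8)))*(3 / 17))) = 263231 / 2120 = 124.17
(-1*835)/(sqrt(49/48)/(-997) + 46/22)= -10079489822160/25239870599- 2820493060*sqrt(3)/25239870599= -399.54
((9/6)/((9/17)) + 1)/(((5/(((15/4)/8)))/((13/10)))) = 299/640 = 0.47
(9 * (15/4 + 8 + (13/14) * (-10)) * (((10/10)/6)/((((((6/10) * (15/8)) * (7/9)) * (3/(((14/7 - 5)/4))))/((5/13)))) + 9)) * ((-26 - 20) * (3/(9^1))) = -1945662/637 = -3054.41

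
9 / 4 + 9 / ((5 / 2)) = 117 / 20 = 5.85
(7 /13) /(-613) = -7 /7969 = -0.00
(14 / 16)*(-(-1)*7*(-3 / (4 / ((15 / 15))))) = -147 / 32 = -4.59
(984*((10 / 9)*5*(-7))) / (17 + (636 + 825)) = -57400 / 2217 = -25.89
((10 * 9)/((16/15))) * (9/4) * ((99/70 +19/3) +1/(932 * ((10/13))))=614237985/417536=1471.10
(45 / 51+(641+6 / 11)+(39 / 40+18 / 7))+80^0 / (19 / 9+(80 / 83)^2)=6378617236961 / 9869388760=646.30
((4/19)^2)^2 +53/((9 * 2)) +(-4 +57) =55.95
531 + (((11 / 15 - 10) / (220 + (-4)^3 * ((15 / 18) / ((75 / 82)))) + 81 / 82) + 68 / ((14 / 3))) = 1141211871 / 2088212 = 546.50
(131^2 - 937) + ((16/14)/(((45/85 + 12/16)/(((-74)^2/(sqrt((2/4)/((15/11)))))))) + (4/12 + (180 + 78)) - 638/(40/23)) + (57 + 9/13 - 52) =2978944 * sqrt(330)/6699 + 12574517/780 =24199.28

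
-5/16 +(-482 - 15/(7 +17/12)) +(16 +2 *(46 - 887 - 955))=-6561113/1616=-4060.09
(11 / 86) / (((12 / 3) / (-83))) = -913 / 344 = -2.65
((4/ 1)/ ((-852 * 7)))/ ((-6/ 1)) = 1/ 8946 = 0.00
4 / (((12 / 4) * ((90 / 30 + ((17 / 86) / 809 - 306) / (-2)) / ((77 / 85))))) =42857584 / 5535303105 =0.01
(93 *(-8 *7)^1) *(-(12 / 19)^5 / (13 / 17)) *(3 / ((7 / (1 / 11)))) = 9441681408 / 354082157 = 26.67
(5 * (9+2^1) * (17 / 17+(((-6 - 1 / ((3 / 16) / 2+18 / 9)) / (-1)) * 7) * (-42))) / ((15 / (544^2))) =-415144643584 / 201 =-2065396236.74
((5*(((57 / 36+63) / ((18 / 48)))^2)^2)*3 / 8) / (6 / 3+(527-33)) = 58185546875 / 17496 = 3325648.54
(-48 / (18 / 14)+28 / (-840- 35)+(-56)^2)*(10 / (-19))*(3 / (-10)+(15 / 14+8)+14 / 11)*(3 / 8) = -1123351899 / 182875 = -6142.73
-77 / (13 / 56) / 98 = -44 / 13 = -3.38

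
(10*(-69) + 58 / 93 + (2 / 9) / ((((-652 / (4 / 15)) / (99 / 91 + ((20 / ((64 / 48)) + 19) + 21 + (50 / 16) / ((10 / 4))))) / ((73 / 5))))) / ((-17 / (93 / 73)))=47553912697 / 920387650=51.67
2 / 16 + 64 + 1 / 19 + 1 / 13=64.25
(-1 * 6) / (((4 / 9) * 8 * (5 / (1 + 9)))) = -27 / 8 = -3.38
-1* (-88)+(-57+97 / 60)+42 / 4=2587 / 60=43.12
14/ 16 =7/ 8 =0.88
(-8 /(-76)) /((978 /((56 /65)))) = 56 /603915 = 0.00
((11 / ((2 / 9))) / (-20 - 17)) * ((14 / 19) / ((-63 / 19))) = 11 / 37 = 0.30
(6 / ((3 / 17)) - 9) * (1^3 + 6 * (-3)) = -425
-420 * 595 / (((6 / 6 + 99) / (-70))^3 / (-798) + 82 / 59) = -1008916646850 / 5625887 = -179334.68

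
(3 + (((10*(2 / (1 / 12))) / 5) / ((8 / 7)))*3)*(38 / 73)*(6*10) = 294120 / 73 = 4029.04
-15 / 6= -5 / 2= -2.50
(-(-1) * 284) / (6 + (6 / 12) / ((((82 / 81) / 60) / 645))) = 11644 / 783921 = 0.01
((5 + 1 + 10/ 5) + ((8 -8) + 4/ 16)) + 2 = 41/ 4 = 10.25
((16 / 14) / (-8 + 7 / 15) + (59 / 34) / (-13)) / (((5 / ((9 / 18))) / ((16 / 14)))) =-199418 / 6118385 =-0.03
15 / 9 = 1.67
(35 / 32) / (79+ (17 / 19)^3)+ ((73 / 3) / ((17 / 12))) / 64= 0.28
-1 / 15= -0.07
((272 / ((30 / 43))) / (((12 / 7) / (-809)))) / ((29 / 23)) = -190424038 / 1305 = -145918.80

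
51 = 51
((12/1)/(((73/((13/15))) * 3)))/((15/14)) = 728/16425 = 0.04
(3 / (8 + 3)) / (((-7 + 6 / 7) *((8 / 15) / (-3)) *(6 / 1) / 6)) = 945 / 3784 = 0.25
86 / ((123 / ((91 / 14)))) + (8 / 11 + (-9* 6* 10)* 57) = -41638207 / 1353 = -30774.73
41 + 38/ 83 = 3441/ 83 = 41.46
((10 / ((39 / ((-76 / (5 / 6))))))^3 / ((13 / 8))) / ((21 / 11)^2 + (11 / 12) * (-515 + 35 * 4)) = 108781764608 / 4701454771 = 23.14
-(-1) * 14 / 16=7 / 8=0.88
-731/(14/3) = -2193/14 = -156.64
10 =10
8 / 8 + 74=75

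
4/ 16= 1/ 4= 0.25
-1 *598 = -598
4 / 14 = 2 / 7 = 0.29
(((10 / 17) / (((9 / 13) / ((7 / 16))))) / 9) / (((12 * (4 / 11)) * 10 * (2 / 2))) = 1001 / 1057536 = 0.00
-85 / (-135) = 17 / 27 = 0.63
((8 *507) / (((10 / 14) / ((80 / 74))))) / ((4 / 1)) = 56784 / 37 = 1534.70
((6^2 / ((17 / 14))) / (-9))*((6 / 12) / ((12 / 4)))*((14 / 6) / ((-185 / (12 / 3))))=784 / 28305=0.03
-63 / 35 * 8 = -72 / 5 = -14.40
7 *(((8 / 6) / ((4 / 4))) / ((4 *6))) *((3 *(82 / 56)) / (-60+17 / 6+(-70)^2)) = 41 / 116228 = 0.00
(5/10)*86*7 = 301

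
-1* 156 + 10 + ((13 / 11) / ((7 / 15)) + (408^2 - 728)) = 12750625 / 77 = 165592.53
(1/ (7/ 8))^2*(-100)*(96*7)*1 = -87771.43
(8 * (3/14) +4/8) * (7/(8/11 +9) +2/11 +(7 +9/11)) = 28923/1498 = 19.31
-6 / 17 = -0.35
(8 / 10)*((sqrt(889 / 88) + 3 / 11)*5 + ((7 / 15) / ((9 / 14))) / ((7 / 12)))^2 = 2582*sqrt(19558) / 5445 + 508395323 / 2450250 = 273.80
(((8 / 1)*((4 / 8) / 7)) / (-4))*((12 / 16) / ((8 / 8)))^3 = -27 / 448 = -0.06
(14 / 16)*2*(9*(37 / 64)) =9.11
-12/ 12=-1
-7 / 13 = -0.54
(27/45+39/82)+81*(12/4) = 100071/410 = 244.08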